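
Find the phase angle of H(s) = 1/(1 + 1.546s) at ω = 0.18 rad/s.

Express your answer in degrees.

Phase = -arctan(ωτ) = -arctan(0.18 × 1.546) = -15.6°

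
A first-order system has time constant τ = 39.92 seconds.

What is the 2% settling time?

For first-order system, 2% settling time ≈ 4τ = 4 × 39.92 = 159.68 s.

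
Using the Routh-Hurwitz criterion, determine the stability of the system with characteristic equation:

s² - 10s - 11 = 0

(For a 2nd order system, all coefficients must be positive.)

Coefficients: 1, -10, -11. b=-10, c=-11 not positive, so system is unstable.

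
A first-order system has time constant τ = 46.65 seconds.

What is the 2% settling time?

For first-order system, 2% settling time ≈ 4τ = 4 × 46.65 = 186.6 s.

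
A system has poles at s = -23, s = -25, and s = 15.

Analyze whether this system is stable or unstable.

Pole(s) at s = 15 are not in the left half-plane. System is unstable.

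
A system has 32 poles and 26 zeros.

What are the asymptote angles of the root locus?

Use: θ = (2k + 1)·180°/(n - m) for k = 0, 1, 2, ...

n - m = 32 - 26 = 6. Angles: θk = (2k + 1)·180°/6 = 30°, 90°, 150°, 210°, 270°, 330°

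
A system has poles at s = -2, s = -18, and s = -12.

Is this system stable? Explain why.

All poles are in the left half-plane. System is stable.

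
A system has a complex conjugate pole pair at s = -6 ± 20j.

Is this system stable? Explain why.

Real part of poles is -6 (< 0, left half-plane). Stable.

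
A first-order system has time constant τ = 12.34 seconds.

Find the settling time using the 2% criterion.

For first-order system, 2% settling time ≈ 4τ = 4 × 12.34 = 49.36 s.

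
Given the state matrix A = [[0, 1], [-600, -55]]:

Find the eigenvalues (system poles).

det(A - λI) = λ² - (-55)λ + 600 = (λ - (-15))(λ - (-40)). Eigenvalues: -15, -40.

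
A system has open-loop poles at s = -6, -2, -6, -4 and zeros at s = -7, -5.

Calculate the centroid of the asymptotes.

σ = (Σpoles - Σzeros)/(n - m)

σ = (Σpoles - Σzeros)/(n - m) = (-18 - (-12))/(4 - 2) = -6/2 = -3.0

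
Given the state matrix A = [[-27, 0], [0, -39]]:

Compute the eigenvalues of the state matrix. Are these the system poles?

For diagonal matrix, eigenvalues are diagonal entries: λ₁ = -27, λ₂ = -39. Eigenvalues of A = system poles.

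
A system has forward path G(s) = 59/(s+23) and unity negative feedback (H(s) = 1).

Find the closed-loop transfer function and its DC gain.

T(s) = G/(1+GH) = [59/(s+23)] / [1 + 59/(s+23)] = 59/(s+23+59) = 59/(s+82). DC gain = 59/82 = 0.7195.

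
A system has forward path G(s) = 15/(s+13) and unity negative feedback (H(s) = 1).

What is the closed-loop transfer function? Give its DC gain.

T(s) = G/(1+GH) = [15/(s+13)] / [1 + 15/(s+13)] = 15/(s+13+15) = 15/(s+28). DC gain = 15/28 = 0.5357.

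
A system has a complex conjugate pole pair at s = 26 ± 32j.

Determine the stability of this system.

Real part of poles is 26 (> 0, right half-plane). Unstable.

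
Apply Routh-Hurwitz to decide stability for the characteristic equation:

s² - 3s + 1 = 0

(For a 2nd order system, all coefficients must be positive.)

Coefficients: 1, -3, 1. b=-3 not positive, so system is unstable.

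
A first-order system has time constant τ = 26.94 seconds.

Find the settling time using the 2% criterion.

For first-order system, 2% settling time ≈ 4τ = 4 × 26.94 = 107.76 s.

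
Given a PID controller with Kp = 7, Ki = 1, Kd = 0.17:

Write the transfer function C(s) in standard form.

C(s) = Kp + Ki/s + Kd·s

Substituting values: C(s) = 7 + 1/s + 0.17s = (0.17s² + 7s + 1)/s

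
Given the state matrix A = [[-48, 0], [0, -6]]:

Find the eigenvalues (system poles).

For diagonal matrix, eigenvalues are diagonal entries: λ₁ = -48, λ₂ = -6.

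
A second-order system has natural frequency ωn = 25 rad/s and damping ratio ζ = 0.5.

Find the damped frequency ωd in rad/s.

ωd = ωn√(1 - ζ²) = 25√(1 - 0.5²) = 21.65 rad/s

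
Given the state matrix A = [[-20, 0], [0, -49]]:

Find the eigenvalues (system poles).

For diagonal matrix, eigenvalues are diagonal entries: λ₁ = -20, λ₂ = -49.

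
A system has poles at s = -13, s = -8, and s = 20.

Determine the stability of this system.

Pole(s) at s = 20 are not in the left half-plane. System is unstable.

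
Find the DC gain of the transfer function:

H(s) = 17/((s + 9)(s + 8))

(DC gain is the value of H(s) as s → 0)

DC gain = H(0) = 17/(9 × 8) = 17/72 = 0.2361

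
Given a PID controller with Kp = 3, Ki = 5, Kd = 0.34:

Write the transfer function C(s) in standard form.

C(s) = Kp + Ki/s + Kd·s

Substituting values: C(s) = 3 + 5/s + 0.34s = (0.34s² + 3s + 5)/s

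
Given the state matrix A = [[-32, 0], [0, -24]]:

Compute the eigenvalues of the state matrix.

For diagonal matrix, eigenvalues are diagonal entries: λ₁ = -32, λ₂ = -24.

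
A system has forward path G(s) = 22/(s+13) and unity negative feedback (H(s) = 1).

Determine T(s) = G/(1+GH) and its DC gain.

T(s) = G/(1+GH) = [22/(s+13)] / [1 + 22/(s+13)] = 22/(s+13+22) = 22/(s+35). DC gain = 22/35 = 0.6286.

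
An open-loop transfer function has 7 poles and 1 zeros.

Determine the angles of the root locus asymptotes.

n - m = 7 - 1 = 6. Angles: θk = (2k + 1)·180°/6 = 30°, 90°, 150°, 210°, 270°, 330°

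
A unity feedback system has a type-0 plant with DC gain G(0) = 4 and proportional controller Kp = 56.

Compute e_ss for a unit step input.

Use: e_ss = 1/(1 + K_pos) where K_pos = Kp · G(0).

K_pos = Kp · G(0) = 56 × 4 = 224. e_ss = 1/(1 + 224) = 0.0044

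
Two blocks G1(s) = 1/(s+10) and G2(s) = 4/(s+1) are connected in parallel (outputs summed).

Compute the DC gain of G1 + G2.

Parallel: G_eq = G1 + G2. DC gain = G1(0) + G2(0) = 1/10 + 4/1 = 0.1 + 4 = 4.1.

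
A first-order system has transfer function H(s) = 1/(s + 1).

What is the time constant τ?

For H(s) = 1/(s + 1/τ), the pole is at -1/τ = -1, so τ = 1/1 = 1 s.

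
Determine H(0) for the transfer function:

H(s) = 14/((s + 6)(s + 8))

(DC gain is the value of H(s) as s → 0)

DC gain = H(0) = 14/(6 × 8) = 14/48 = 0.2917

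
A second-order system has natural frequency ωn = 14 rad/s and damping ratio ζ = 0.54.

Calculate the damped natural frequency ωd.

ωd = ωn√(1 - ζ²) = 14√(1 - 0.54²) = 11.78 rad/s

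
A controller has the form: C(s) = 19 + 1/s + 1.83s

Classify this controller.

This is a Proportional-Integral-Derivative (PID) controller.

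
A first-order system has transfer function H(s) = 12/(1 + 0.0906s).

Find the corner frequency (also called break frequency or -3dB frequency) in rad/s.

Corner frequency = 1/τ = 1/0.0906 = 11.038 rad/s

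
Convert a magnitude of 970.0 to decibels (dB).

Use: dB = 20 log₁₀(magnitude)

dB = 20 log₁₀(970.0) = 59.7 dB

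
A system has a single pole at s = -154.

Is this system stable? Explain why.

Pole at s = -154 is in the left half-plane. Stable.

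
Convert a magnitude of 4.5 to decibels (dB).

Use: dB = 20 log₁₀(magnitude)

dB = 20 log₁₀(4.5) = 13.1 dB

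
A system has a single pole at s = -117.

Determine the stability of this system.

Pole at s = -117 is in the left half-plane. Stable.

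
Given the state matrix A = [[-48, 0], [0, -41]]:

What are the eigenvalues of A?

For diagonal matrix, eigenvalues are diagonal entries: λ₁ = -48, λ₂ = -41.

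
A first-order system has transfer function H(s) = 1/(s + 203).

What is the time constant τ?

For H(s) = 1/(s + 1/τ), the pole is at -1/τ = -203, so τ = 1/203 = 0.0049 s.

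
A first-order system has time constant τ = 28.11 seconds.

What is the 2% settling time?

For first-order system, 2% settling time ≈ 4τ = 4 × 28.11 = 112.44 s.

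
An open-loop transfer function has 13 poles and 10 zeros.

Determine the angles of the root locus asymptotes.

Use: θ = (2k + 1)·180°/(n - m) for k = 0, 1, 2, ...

n - m = 13 - 10 = 3. Angles: θk = (2k + 1)·180°/3 = 60°, 180°, 300°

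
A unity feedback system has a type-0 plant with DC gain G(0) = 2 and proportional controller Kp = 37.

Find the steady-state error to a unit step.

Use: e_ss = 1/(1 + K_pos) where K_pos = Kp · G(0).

K_pos = Kp · G(0) = 37 × 2 = 74. e_ss = 1/(1 + 74) = 0.0133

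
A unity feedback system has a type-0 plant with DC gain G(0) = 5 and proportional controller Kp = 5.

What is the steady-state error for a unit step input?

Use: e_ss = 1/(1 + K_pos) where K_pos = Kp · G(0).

K_pos = Kp · G(0) = 5 × 5 = 25. e_ss = 1/(1 + 25) = 0.0385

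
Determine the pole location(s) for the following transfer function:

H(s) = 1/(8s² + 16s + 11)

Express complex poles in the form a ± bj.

Discriminant = 16² - 4×8×11 = 256 - 352 = -96 < 0, so the poles are a complex conjugate pair s = (-16 ± j√96)/(2×8). Real part = -16/(2×8) = -16/16 = -1; imaginary part = ±√96/(2×8) ≈ 0.6124. Poles: s = -1 ± 0.6124j.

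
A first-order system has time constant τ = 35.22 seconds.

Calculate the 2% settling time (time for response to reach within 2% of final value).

For first-order system, 2% settling time ≈ 4τ = 4 × 35.22 = 140.88 s.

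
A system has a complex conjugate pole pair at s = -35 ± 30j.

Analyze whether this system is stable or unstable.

Real part of poles is -35 (< 0, left half-plane). Stable.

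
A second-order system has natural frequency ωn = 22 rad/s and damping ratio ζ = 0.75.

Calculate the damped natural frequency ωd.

ωd = ωn√(1 - ζ²) = 22√(1 - 0.75²) = 14.55 rad/s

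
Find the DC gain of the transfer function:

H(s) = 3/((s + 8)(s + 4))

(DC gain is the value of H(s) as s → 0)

DC gain = H(0) = 3/(8 × 4) = 3/32 = 0.09375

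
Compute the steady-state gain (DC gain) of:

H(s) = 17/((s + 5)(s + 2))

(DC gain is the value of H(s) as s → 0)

DC gain = H(0) = 17/(5 × 2) = 17/10 = 1.7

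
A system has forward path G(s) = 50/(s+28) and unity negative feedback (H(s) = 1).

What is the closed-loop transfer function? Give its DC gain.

T(s) = G/(1+GH) = [50/(s+28)] / [1 + 50/(s+28)] = 50/(s+28+50) = 50/(s+78). DC gain = 50/78 = 0.6410.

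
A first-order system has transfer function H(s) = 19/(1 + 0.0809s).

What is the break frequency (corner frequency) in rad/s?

Corner frequency = 1/τ = 1/0.0809 = 12.361 rad/s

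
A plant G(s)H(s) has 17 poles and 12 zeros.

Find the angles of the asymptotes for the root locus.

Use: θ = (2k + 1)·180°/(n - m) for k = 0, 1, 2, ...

n - m = 17 - 12 = 5. Angles: θk = (2k + 1)·180°/5 = 36°, 108°, 180°, 252°, 324°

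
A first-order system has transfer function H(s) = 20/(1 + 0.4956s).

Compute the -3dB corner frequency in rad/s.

Corner frequency = 1/τ = 1/0.4956 = 2.018 rad/s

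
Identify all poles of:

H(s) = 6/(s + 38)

Pole is where denominator = 0: s + 38 = 0, so s = -38.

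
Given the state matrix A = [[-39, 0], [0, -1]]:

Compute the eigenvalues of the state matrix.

For diagonal matrix, eigenvalues are diagonal entries: λ₁ = -39, λ₂ = -1.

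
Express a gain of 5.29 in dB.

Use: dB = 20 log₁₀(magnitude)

dB = 20 log₁₀(5.29) = 14.5 dB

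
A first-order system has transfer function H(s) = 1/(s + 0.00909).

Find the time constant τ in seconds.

For H(s) = 1/(s + 1/τ), the pole is at -1/τ = -0.00909, so τ = 1/0.00909 = 110 s.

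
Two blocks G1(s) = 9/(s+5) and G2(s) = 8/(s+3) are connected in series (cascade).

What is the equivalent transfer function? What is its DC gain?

Series: multiply transfer functions. G_eq = 9/(s+5) × 8/(s+3) = 72/((s+5)(s+3)). DC gain = 72/(5×3) = 4.8.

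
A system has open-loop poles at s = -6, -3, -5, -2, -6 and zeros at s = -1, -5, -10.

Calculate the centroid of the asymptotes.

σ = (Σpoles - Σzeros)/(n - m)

σ = (Σpoles - Σzeros)/(n - m) = (-22 - (-16))/(5 - 3) = -6/2 = -3.0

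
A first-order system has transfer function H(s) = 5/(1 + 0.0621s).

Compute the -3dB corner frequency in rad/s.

Corner frequency = 1/τ = 1/0.0621 = 16.103 rad/s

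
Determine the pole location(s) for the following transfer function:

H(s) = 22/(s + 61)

Pole is where denominator = 0: s + 61 = 0, so s = -61.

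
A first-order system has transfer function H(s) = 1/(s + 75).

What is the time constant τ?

For H(s) = 1/(s + 1/τ), the pole is at -1/τ = -75, so τ = 1/75 = 0.0133 s.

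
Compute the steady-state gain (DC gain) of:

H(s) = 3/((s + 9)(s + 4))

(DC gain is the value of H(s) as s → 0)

DC gain = H(0) = 3/(9 × 4) = 3/36 = 0.0833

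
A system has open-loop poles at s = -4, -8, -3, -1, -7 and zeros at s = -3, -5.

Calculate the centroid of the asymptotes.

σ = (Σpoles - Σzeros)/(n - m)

σ = (Σpoles - Σzeros)/(n - m) = (-23 - (-8))/(5 - 2) = -15/3 = -5.0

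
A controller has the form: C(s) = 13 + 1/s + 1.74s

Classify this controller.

This is a Proportional-Integral-Derivative (PID) controller.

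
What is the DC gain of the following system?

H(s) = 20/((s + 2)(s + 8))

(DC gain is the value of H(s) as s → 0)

DC gain = H(0) = 20/(2 × 8) = 20/16 = 1.25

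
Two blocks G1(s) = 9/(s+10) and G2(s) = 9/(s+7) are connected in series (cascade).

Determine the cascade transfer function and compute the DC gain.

Series: multiply transfer functions. G_eq = 9/(s+10) × 9/(s+7) = 81/((s+10)(s+7)). DC gain = 81/(10×7) = 1.1571.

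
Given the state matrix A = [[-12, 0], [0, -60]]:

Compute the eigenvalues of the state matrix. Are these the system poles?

For diagonal matrix, eigenvalues are diagonal entries: λ₁ = -12, λ₂ = -60. Eigenvalues of A = system poles.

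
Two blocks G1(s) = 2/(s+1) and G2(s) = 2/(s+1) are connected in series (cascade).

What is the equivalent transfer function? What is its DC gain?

Series: multiply transfer functions. G_eq = 2/(s+1) × 2/(s+1) = 4/((s+1)(s+1)). DC gain = 4/(1×1) = 4.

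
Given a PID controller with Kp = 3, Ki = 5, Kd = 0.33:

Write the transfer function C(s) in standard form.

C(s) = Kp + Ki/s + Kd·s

Substituting values: C(s) = 3 + 5/s + 0.33s = (0.33s² + 3s + 5)/s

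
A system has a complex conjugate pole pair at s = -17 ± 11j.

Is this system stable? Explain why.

Real part of poles is -17 (< 0, left half-plane). Stable.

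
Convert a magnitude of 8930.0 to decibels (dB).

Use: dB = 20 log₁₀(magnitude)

dB = 20 log₁₀(8930.0) = 79.0 dB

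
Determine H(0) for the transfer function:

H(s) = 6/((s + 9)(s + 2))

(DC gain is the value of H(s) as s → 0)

DC gain = H(0) = 6/(9 × 2) = 6/18 = 0.3333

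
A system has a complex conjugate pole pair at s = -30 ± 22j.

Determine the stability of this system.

Real part of poles is -30 (< 0, left half-plane). Stable.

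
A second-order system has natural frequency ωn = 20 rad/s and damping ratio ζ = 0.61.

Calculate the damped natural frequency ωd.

ωd = ωn√(1 - ζ²) = 20√(1 - 0.61²) = 15.85 rad/s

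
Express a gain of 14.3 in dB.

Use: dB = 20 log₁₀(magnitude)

dB = 20 log₁₀(14.3) = 23.1 dB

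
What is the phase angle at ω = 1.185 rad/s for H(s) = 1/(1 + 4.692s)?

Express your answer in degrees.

Phase = -arctan(ωτ) = -arctan(1.185 × 4.692) = -79.8°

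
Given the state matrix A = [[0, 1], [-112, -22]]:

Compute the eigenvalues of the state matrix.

det(A - λI) = λ² - (-22)λ + 112 = (λ - (-14))(λ - (-8)). Eigenvalues: -14, -8.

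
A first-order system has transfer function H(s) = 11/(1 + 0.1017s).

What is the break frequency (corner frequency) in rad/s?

Corner frequency = 1/τ = 1/0.1017 = 9.833 rad/s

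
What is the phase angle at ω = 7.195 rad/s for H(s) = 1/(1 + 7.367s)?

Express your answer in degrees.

Phase = -arctan(ωτ) = -arctan(7.195 × 7.367) = -88.9°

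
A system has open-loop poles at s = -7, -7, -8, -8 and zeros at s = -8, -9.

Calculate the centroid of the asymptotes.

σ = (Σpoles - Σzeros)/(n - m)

σ = (Σpoles - Σzeros)/(n - m) = (-30 - (-17))/(4 - 2) = -13/2 = -6.5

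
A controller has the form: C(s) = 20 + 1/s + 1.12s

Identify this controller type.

This is a Proportional-Integral-Derivative (PID) controller.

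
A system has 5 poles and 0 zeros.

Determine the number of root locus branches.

Root locus has n branches where n = number of poles = 5.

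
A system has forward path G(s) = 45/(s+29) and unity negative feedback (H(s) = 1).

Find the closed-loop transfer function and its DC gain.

T(s) = G/(1+GH) = [45/(s+29)] / [1 + 45/(s+29)] = 45/(s+29+45) = 45/(s+74). DC gain = 45/74 = 0.6081.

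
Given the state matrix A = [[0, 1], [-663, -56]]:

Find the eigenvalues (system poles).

det(A - λI) = λ² - (-56)λ + 663 = (λ - (-17))(λ - (-39)). Eigenvalues: -17, -39.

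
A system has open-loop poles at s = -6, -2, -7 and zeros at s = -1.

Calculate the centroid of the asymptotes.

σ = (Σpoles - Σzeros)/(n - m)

σ = (Σpoles - Σzeros)/(n - m) = (-15 - (-1))/(3 - 1) = -14/2 = -7.0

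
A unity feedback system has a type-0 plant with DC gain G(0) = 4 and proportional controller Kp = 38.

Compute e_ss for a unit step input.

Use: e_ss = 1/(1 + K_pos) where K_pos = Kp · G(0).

K_pos = Kp · G(0) = 38 × 4 = 152. e_ss = 1/(1 + 152) = 0.0065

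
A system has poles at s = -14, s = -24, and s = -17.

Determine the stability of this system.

All poles are in the left half-plane. System is stable.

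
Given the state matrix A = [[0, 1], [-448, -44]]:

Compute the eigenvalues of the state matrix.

det(A - λI) = λ² - (-44)λ + 448 = (λ - (-16))(λ - (-28)). Eigenvalues: -16, -28.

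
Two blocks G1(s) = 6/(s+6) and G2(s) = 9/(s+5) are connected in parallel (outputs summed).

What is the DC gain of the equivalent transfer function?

Parallel: G_eq = G1 + G2. DC gain = G1(0) + G2(0) = 6/6 + 9/5 = 1 + 1.8 = 2.8.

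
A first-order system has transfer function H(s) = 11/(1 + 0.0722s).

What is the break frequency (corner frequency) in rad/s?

Corner frequency = 1/τ = 1/0.0722 = 13.85 rad/s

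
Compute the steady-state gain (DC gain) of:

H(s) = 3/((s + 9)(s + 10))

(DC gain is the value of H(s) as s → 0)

DC gain = H(0) = 3/(9 × 10) = 3/90 = 0.0333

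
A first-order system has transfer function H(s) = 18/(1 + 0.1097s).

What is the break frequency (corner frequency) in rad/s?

Corner frequency = 1/τ = 1/0.1097 = 9.116 rad/s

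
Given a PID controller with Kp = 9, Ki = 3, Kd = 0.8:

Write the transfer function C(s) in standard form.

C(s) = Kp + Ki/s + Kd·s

Substituting values: C(s) = 9 + 3/s + 0.8s = (0.8s² + 9s + 3)/s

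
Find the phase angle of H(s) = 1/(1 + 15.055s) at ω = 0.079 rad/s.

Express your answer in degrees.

Phase = -arctan(ωτ) = -arctan(0.079 × 15.055) = -49.9°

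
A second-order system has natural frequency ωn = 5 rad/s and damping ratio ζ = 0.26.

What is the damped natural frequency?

ωd = ωn√(1 - ζ²) = 5√(1 - 0.26²) = 4.83 rad/s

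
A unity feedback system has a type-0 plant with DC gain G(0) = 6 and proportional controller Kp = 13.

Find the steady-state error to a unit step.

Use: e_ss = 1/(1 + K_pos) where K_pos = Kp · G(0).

K_pos = Kp · G(0) = 13 × 6 = 78. e_ss = 1/(1 + 78) = 0.0127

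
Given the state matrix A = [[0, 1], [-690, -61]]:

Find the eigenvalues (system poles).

det(A - λI) = λ² - (-61)λ + 690 = (λ - (-15))(λ - (-46)). Eigenvalues: -15, -46.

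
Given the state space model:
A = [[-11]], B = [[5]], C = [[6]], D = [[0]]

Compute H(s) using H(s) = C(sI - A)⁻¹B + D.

(sI - A)⁻¹ = 1/(s + 11). H(s) = 6 × 5/(s + 11) + 0 = 30/(s + 11).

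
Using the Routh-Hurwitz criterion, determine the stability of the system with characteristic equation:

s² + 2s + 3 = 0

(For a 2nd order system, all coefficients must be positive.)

Coefficients: 1, 2, 3. All positive, so system is stable.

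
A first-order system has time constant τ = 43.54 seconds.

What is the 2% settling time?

For first-order system, 2% settling time ≈ 4τ = 4 × 43.54 = 174.16 s.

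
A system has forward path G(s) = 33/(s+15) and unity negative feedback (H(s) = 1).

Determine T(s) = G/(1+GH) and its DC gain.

T(s) = G/(1+GH) = [33/(s+15)] / [1 + 33/(s+15)] = 33/(s+15+33) = 33/(s+48). DC gain = 33/48 = 0.6875.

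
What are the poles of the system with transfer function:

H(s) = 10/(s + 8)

Pole is where denominator = 0: s + 8 = 0, so s = -8.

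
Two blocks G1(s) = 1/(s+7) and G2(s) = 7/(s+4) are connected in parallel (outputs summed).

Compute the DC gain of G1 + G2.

Parallel: G_eq = G1 + G2. DC gain = G1(0) + G2(0) = 1/7 + 7/4 = 0.1429 + 1.75 = 1.8929.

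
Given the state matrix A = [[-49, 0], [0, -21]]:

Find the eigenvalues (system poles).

For diagonal matrix, eigenvalues are diagonal entries: λ₁ = -49, λ₂ = -21.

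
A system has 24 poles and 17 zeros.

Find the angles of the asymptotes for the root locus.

n - m = 24 - 17 = 7. Angles: θk = (2k + 1)·180°/7 = 25.71°, 77.14°, 128.57°, 180°, 231.43°, 282.86°, 334.29°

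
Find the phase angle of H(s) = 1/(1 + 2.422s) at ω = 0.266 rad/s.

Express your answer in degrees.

Phase = -arctan(ωτ) = -arctan(0.266 × 2.422) = -32.8°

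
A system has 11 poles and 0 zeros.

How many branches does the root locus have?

Root locus has n branches where n = number of poles = 11.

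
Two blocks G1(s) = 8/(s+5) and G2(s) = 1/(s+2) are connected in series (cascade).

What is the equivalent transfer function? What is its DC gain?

Series: multiply transfer functions. G_eq = 8/(s+5) × 1/(s+2) = 8/((s+5)(s+2)). DC gain = 8/(5×2) = 0.8.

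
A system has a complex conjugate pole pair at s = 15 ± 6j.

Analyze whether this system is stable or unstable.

Real part of poles is 15 (> 0, right half-plane). Unstable.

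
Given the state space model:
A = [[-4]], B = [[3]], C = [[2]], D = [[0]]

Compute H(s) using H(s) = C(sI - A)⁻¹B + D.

(sI - A)⁻¹ = 1/(s + 4). H(s) = 2 × 3/(s + 4) + 0 = 6/(s + 4).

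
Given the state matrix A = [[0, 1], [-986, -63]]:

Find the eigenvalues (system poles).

det(A - λI) = λ² - (-63)λ + 986 = (λ - (-29))(λ - (-34)). Eigenvalues: -29, -34.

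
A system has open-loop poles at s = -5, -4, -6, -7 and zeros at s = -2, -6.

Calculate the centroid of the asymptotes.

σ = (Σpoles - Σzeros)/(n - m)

σ = (Σpoles - Σzeros)/(n - m) = (-22 - (-8))/(4 - 2) = -14/2 = -7.0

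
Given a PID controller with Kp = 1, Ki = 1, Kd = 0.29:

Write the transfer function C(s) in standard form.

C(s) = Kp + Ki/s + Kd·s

Substituting values: C(s) = 1 + 1/s + 0.29s = (0.29s² + s + 1)/s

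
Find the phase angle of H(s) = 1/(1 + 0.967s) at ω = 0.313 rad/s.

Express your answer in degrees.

Phase = -arctan(ωτ) = -arctan(0.313 × 0.967) = -16.8°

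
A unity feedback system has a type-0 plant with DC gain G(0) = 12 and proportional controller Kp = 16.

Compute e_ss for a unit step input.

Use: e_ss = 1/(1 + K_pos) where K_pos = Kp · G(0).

K_pos = Kp · G(0) = 16 × 12 = 192. e_ss = 1/(1 + 192) = 0.0052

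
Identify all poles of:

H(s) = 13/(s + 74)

Pole is where denominator = 0: s + 74 = 0, so s = -74.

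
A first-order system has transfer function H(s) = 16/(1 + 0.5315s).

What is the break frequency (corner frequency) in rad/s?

Corner frequency = 1/τ = 1/0.5315 = 1.881 rad/s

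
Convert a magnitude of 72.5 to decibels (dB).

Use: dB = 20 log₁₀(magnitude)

dB = 20 log₁₀(72.5) = 37.2 dB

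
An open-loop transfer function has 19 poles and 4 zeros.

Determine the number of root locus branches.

Root locus has n branches where n = number of poles = 19.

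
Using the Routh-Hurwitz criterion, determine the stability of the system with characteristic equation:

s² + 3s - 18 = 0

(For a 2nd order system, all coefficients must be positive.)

Coefficients: 1, 3, -18. c=-18 not positive, so system is unstable.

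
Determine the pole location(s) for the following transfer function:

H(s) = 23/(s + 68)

Pole is where denominator = 0: s + 68 = 0, so s = -68.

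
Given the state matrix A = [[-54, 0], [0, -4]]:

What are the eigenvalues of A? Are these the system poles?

For diagonal matrix, eigenvalues are diagonal entries: λ₁ = -54, λ₂ = -4. Eigenvalues of A = system poles.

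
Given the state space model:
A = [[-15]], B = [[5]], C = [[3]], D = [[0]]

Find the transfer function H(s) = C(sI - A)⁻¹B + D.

(sI - A)⁻¹ = 1/(s + 15). H(s) = 3 × 5/(s + 15) + 0 = 15/(s + 15).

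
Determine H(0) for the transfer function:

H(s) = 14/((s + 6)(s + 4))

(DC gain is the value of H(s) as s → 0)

DC gain = H(0) = 14/(6 × 4) = 14/24 = 0.5833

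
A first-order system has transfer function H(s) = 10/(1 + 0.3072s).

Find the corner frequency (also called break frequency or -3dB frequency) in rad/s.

Corner frequency = 1/τ = 1/0.3072 = 3.255 rad/s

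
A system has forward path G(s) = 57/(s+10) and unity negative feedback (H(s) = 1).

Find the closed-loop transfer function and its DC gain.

T(s) = G/(1+GH) = [57/(s+10)] / [1 + 57/(s+10)] = 57/(s+10+57) = 57/(s+67). DC gain = 57/67 = 0.8507.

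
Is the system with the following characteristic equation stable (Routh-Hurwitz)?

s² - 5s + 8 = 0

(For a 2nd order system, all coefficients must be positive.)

Coefficients: 1, -5, 8. b=-5 not positive, so system is unstable.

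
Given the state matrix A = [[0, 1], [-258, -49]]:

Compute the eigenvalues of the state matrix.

det(A - λI) = λ² - (-49)λ + 258 = (λ - (-43))(λ - (-6)). Eigenvalues: -43, -6.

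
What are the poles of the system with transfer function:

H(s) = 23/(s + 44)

Pole is where denominator = 0: s + 44 = 0, so s = -44.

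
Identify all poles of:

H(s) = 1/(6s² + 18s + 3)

Discriminant = 18² - 4×6×3 = 324 - 72 = 252 > 0, so two distinct real poles. Using quadratic formula: s = (-18 ± √252)/(2×6) = (-18 ± √252)/12, with √252 ≈ 15.8745. s₁ ≈ -0.1771, s₂ ≈ -2.8229. Poles: s₁ = -0.1771, s₂ = -2.8229.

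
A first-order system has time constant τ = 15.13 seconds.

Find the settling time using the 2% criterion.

For first-order system, 2% settling time ≈ 4τ = 4 × 15.13 = 60.52 s.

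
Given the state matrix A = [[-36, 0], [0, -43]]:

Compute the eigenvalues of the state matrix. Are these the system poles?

For diagonal matrix, eigenvalues are diagonal entries: λ₁ = -36, λ₂ = -43. Eigenvalues of A = system poles.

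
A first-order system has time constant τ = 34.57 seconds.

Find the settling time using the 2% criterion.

For first-order system, 2% settling time ≈ 4τ = 4 × 34.57 = 138.28 s.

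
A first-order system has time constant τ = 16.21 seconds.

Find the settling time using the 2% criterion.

For first-order system, 2% settling time ≈ 4τ = 4 × 16.21 = 64.84 s.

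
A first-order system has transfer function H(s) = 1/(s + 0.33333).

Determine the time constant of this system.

For H(s) = 1/(s + 1/τ), the pole is at -1/τ = -0.33333, so τ = 1/0.33333 = 3 s.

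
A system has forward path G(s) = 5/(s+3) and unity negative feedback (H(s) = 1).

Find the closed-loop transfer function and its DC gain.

T(s) = G/(1+GH) = [5/(s+3)] / [1 + 5/(s+3)] = 5/(s+3+5) = 5/(s+8). DC gain = 5/8 = 0.625.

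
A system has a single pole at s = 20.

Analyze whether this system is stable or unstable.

Pole at s = 20 is in the right half-plane. Unstable.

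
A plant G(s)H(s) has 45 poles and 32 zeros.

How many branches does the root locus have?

Root locus has n branches where n = number of poles = 45.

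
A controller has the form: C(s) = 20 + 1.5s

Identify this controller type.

This is a Proportional-Derivative (PD) controller.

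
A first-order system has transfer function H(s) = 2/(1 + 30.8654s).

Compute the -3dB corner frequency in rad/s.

Corner frequency = 1/τ = 1/30.8654 = 0.032 rad/s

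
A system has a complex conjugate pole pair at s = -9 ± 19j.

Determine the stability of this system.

Real part of poles is -9 (< 0, left half-plane). Stable.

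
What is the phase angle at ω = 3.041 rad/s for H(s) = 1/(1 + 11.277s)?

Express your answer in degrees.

Phase = -arctan(ωτ) = -arctan(3.041 × 11.277) = -88.3°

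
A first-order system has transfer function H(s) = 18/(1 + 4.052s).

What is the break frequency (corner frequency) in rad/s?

Corner frequency = 1/τ = 1/4.052 = 0.247 rad/s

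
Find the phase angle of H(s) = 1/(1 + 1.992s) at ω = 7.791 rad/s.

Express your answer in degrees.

Phase = -arctan(ωτ) = -arctan(7.791 × 1.992) = -86.3°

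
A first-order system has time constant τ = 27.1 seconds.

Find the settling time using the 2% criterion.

For first-order system, 2% settling time ≈ 4τ = 4 × 27.1 = 108.4 s.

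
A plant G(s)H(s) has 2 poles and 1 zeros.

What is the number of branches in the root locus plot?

Root locus has n branches where n = number of poles = 2.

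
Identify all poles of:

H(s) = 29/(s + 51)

Pole is where denominator = 0: s + 51 = 0, so s = -51.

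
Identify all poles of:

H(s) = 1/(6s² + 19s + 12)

Discriminant = 19² - 4×6×12 = 361 - 288 = 73 > 0, so two distinct real poles. Using quadratic formula: s = (-19 ± √73)/(2×6) = (-19 ± √73)/12, with √73 ≈ 8.5440. s₁ ≈ -0.8713, s₂ ≈ -2.2953. Poles: s₁ = -0.8713, s₂ = -2.2953.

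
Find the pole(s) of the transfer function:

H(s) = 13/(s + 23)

Pole is where denominator = 0: s + 23 = 0, so s = -23.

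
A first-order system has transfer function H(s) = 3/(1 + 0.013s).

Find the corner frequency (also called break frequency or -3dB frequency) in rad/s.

Corner frequency = 1/τ = 1/0.013 = 76.923 rad/s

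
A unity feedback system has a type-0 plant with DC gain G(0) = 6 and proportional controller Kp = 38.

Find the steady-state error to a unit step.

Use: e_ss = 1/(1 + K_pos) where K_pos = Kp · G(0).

K_pos = Kp · G(0) = 38 × 6 = 228. e_ss = 1/(1 + 228) = 0.0044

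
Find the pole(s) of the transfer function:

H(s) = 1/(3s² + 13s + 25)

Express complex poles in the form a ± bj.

Discriminant = 13² - 4×3×25 = 169 - 300 = -131 < 0, so the poles are a complex conjugate pair s = (-13 ± j√131)/(2×3). Real part = -13/(2×3) = -13/6 ≈ -2.1667; imaginary part = ±√131/(2×3) ≈ 1.9076. Poles: s = -2.1667 ± 1.9076j.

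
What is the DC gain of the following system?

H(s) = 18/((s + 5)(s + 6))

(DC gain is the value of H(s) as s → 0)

DC gain = H(0) = 18/(5 × 6) = 18/30 = 0.6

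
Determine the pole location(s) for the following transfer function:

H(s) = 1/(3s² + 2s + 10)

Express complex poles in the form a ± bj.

Discriminant = 2² - 4×3×10 = 4 - 120 = -116 < 0, so the poles are a complex conjugate pair s = (-2 ± j√116)/(2×3). Real part = -2/(2×3) = -2/6 ≈ -0.3333; imaginary part = ±√116/(2×3) ≈ 1.7951. Poles: s = -0.3333 ± 1.7951j.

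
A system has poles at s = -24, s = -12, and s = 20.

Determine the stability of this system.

Pole(s) at s = 20 are not in the left half-plane. System is unstable.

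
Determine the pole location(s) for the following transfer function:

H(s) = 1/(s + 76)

Pole is where denominator = 0: s + 76 = 0, so s = -76.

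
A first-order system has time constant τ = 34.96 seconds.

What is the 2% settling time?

For first-order system, 2% settling time ≈ 4τ = 4 × 34.96 = 139.84 s.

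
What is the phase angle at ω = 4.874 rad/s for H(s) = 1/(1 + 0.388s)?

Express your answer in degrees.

Phase = -arctan(ωτ) = -arctan(4.874 × 0.388) = -62.1°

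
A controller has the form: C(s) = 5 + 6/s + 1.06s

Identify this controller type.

This is a Proportional-Integral-Derivative (PID) controller.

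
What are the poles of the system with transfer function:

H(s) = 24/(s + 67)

Pole is where denominator = 0: s + 67 = 0, so s = -67.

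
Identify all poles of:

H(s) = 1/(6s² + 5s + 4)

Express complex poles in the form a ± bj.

Discriminant = 5² - 4×6×4 = 25 - 96 = -71 < 0, so the poles are a complex conjugate pair s = (-5 ± j√71)/(2×6). Real part = -5/(2×6) = -5/12 ≈ -0.4167; imaginary part = ±√71/(2×6) ≈ 0.7022. Poles: s = -0.4167 ± 0.7022j.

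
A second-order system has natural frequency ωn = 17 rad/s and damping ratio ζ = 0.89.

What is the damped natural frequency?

ωd = ωn√(1 - ζ²) = 17√(1 - 0.89²) = 7.75 rad/s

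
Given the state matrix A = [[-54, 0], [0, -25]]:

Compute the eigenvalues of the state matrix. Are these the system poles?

For diagonal matrix, eigenvalues are diagonal entries: λ₁ = -54, λ₂ = -25. Eigenvalues of A = system poles.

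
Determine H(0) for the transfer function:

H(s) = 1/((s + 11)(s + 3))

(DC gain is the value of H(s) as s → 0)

DC gain = H(0) = 1/(11 × 3) = 1/33 = 0.0303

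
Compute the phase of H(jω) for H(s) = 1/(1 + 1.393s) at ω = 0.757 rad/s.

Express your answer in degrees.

Phase = -arctan(ωτ) = -arctan(0.757 × 1.393) = -46.5°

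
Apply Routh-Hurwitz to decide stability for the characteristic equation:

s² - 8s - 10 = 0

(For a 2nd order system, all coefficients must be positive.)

Coefficients: 1, -8, -10. b=-8, c=-10 not positive, so system is unstable.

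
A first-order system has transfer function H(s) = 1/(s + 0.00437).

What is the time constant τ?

For H(s) = 1/(s + 1/τ), the pole is at -1/τ = -0.00437, so τ = 1/0.00437 = 228.8 s.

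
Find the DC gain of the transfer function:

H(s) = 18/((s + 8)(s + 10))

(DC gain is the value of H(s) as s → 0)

DC gain = H(0) = 18/(8 × 10) = 18/80 = 0.225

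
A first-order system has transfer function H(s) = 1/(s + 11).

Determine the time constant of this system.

For H(s) = 1/(s + 1/τ), the pole is at -1/τ = -11, so τ = 1/11 = 0.0909 s.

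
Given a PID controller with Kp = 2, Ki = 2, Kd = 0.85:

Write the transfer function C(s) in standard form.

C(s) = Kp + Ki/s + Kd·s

Substituting values: C(s) = 2 + 2/s + 0.85s = (0.85s² + 2s + 2)/s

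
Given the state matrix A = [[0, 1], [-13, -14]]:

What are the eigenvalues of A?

det(A - λI) = λ² - (-14)λ + 13 = (λ - (-1))(λ - (-13)). Eigenvalues: -1, -13.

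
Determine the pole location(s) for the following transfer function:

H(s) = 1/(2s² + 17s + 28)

Discriminant = 17² - 4×2×28 = 289 - 224 = 65 > 0, so two distinct real poles. Using quadratic formula: s = (-17 ± √65)/(2×2) = (-17 ± √65)/4, with √65 ≈ 8.0623. s₁ ≈ -2.2344, s₂ ≈ -6.2656. Poles: s₁ = -2.2344, s₂ = -6.2656.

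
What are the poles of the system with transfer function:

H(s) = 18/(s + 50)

Pole is where denominator = 0: s + 50 = 0, so s = -50.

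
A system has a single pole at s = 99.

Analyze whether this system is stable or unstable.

Pole at s = 99 is in the right half-plane. Unstable.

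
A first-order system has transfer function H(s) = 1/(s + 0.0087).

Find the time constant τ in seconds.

For H(s) = 1/(s + 1/τ), the pole is at -1/τ = -0.0087, so τ = 1/0.0087 = 114.9 s.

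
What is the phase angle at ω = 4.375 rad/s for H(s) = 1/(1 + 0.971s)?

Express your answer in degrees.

Phase = -arctan(ωτ) = -arctan(4.375 × 0.971) = -76.8°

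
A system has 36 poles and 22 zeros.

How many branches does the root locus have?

Root locus has n branches where n = number of poles = 36.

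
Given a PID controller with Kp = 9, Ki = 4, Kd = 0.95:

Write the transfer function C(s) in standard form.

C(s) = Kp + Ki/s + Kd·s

Substituting values: C(s) = 9 + 4/s + 0.95s = (0.95s² + 9s + 4)/s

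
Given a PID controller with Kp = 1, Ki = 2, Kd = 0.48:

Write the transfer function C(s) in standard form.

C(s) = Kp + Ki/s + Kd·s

Substituting values: C(s) = 1 + 2/s + 0.48s = (0.48s² + s + 2)/s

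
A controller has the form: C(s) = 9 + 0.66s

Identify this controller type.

This is a Proportional-Derivative (PD) controller.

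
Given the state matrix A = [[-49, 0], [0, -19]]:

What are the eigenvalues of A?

For diagonal matrix, eigenvalues are diagonal entries: λ₁ = -49, λ₂ = -19.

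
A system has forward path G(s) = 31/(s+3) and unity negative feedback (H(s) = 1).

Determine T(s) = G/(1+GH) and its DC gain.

T(s) = G/(1+GH) = [31/(s+3)] / [1 + 31/(s+3)] = 31/(s+3+31) = 31/(s+34). DC gain = 31/34 = 0.9118.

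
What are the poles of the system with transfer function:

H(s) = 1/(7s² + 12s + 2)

Discriminant = 12² - 4×7×2 = 144 - 56 = 88 > 0, so two distinct real poles. Using quadratic formula: s = (-12 ± √88)/(2×7) = (-12 ± √88)/14, with √88 ≈ 9.3808. s₁ ≈ -0.1871, s₂ ≈ -1.5272. Poles: s₁ = -0.1871, s₂ = -1.5272.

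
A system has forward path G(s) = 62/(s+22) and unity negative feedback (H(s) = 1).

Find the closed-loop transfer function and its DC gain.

T(s) = G/(1+GH) = [62/(s+22)] / [1 + 62/(s+22)] = 62/(s+22+62) = 62/(s+84). DC gain = 62/84 = 0.7381.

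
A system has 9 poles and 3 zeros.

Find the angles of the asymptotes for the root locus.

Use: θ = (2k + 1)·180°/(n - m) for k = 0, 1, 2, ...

n - m = 9 - 3 = 6. Angles: θk = (2k + 1)·180°/6 = 30°, 90°, 150°, 210°, 270°, 330°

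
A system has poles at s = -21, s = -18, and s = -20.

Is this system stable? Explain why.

All poles are in the left half-plane. System is stable.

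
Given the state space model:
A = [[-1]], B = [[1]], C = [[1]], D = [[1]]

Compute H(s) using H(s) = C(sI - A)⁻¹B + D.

(sI - A)⁻¹ = 1/(s + 1). H(s) = 1×1/(s + 1) + 1 = (s + 2)/(s + 1).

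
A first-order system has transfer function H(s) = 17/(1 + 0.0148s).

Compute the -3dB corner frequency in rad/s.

Corner frequency = 1/τ = 1/0.0148 = 67.568 rad/s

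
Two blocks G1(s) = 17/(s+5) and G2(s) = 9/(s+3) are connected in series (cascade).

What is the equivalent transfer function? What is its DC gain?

Series: multiply transfer functions. G_eq = 17/(s+5) × 9/(s+3) = 153/((s+5)(s+3)). DC gain = 153/(5×3) = 10.2.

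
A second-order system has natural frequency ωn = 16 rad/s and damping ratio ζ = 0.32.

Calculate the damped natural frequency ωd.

ωd = ωn√(1 - ζ²) = 16√(1 - 0.32²) = 15.16 rad/s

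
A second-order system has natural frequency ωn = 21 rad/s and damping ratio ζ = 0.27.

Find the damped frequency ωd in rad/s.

ωd = ωn√(1 - ζ²) = 21√(1 - 0.27²) = 20.22 rad/s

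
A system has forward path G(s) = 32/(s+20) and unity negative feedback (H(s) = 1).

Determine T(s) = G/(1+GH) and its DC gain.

T(s) = G/(1+GH) = [32/(s+20)] / [1 + 32/(s+20)] = 32/(s+20+32) = 32/(s+52). DC gain = 32/52 = 0.6154.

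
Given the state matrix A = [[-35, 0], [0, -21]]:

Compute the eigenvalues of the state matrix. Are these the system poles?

For diagonal matrix, eigenvalues are diagonal entries: λ₁ = -35, λ₂ = -21. Eigenvalues of A = system poles.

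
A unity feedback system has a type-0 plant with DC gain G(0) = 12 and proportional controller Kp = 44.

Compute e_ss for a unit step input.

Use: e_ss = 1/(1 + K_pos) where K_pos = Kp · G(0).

K_pos = Kp · G(0) = 44 × 12 = 528. e_ss = 1/(1 + 528) = 0.0019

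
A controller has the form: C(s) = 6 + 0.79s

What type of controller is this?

This is a Proportional-Derivative (PD) controller.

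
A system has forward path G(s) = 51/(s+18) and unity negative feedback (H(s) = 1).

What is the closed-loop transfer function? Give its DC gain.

T(s) = G/(1+GH) = [51/(s+18)] / [1 + 51/(s+18)] = 51/(s+18+51) = 51/(s+69). DC gain = 51/69 = 0.7391.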